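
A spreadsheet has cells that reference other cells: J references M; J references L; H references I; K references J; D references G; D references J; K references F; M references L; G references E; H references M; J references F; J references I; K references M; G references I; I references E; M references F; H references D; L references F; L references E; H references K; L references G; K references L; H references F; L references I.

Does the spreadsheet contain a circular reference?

No

DFS with white/gray/black marking, starting from E:
E gray
E black
D gray
  J gray
    M gray
      F gray
      F black
      L gray
        L→E: E black — skip
        L→F: F black — skip
        G gray
          I gray
            I→E: E black — skip
          I black
          G→E: E black — skip
        G black
        L→I: I black — skip
      L black
    M black
    J→F: F black — skip
    J→I: I black — skip
    J→L: L black — skip
  J black
  D→G: G black — skip
D black
H gray
  K gray
    K→J: J black — skip
    K→M: M black — skip
    K→F: F black — skip
    K→L: L black — skip
  K black
  H→F: F black — skip
  H→M: M black — skip
  H→I: I black — skip
  H→D: D black — skip
H black
Every edge goes to a white or black vertex — no back edge, so the graph is acyclic.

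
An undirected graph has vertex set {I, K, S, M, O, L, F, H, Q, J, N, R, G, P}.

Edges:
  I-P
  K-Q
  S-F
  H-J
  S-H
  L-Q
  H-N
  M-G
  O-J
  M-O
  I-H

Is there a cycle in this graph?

No

DFS, tracking each vertex's parent; an edge to a visited non-parent vertex closes a cycle.
Start from P:
visit P (parent –)
  visit I (parent P)
    visit H (parent I)
      visit J (parent H)
        visit O (parent J)
          O–J: parent, skip
          visit M (parent O)
            M–O: parent, skip
            visit G (parent M)
              G–M: parent, skip
        J–H: parent, skip
      H–I: parent, skip
      visit S (parent H)
        visit F (parent S)
          F–S: parent, skip
        S–H: parent, skip
      visit N (parent H)
        N–H: parent, skip
    I–P: parent, skip
visit K (parent –)
  visit Q (parent K)
    visit L (parent Q)
      L–Q: parent, skip
    Q–K: parent, skip
visit R (parent –)
No non-parent visited neighbor found — the graph is a forest.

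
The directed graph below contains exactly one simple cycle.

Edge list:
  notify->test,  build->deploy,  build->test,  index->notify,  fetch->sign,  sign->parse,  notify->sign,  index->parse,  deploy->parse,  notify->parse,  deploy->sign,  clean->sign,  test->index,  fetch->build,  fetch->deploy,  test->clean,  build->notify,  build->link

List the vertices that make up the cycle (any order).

test, index, notify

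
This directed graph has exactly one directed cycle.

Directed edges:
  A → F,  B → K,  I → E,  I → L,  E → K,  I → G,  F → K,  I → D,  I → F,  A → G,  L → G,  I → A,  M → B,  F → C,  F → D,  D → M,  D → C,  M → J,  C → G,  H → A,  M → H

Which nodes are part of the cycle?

A, D, F, H, M

DFS with gray/black marking from F:
F gray
  C gray
    G gray
    G black
  C black
  K gray
  K black
  D gray
    M gray
      B gray
        B→K: K black — skip
      B black
      H gray
        A gray
          A→F: F is gray → back edge
Back edge closes the cycle F → D → M → H → A → F; its vertices are {A, D, F, H, M}.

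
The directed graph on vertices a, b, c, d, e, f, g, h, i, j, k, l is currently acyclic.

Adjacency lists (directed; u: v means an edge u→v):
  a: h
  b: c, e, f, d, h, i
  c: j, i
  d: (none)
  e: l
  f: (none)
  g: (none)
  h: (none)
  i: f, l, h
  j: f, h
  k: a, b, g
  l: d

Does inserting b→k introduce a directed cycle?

Yes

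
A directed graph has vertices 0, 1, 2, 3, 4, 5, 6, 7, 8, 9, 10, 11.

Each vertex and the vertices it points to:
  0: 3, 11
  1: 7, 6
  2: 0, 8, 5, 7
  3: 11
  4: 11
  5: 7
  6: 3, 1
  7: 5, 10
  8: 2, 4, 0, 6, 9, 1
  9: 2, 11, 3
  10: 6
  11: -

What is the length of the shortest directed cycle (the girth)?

2

For each vertex v, BFS finds the shortest path from v back to v.
The shortest such closed walk is 2 → 8 → 2, length 2.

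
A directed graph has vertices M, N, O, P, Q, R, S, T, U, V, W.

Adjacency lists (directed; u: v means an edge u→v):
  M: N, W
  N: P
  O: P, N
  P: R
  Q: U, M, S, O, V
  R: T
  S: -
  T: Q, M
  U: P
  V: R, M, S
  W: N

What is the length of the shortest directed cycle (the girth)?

4

For each vertex v, BFS finds the shortest path from v back to v.
The shortest such closed walk is Q → V → R → T → Q, length 4.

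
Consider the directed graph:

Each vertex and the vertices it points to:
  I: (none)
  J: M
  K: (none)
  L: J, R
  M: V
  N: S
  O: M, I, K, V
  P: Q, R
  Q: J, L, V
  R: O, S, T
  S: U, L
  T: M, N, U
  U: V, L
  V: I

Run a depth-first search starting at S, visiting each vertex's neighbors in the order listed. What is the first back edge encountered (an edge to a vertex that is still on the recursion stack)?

R→S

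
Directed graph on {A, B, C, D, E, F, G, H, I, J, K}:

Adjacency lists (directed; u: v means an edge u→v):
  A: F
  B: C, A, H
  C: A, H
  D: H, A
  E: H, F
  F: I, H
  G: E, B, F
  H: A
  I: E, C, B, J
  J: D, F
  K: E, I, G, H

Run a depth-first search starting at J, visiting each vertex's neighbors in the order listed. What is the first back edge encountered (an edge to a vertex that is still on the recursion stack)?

E→H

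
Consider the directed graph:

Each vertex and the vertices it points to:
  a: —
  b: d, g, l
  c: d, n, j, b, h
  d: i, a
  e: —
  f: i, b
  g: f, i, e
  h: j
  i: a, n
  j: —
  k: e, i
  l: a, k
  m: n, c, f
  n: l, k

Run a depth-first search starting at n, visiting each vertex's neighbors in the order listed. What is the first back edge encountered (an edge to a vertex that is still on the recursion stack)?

i→n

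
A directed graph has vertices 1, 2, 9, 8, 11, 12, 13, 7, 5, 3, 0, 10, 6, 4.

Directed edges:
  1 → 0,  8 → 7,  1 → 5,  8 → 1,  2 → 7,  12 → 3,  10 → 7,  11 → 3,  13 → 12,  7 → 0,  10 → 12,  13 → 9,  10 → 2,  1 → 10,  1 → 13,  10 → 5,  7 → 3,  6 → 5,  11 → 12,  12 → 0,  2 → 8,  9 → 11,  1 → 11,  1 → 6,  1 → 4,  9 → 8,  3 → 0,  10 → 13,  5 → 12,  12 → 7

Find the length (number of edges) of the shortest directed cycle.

For each vertex v, BFS finds the shortest path from v back to v.
The shortest such closed walk is 8 → 1 → 13 → 9 → 8, length 4.

4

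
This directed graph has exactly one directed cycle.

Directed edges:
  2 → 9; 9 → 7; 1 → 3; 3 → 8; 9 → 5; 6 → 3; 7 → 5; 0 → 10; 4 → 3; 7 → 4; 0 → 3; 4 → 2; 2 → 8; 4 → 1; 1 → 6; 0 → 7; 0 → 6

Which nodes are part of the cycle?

DFS with gray/black marking from 7:
7 gray
  5 gray
  5 black
  4 gray
    1 gray
      6 gray
        3 gray
          8 gray
          8 black
        3 black
      6 black
      1→3: 3 black — skip
    1 black
    2 gray
      2→8: 8 black — skip
      9 gray
        9→5: 5 black — skip
        9→7: 7 is gray → back edge
Back edge closes the cycle 7 → 4 → 2 → 9 → 7; its vertices are {2, 4, 7, 9}.

2, 4, 7, 9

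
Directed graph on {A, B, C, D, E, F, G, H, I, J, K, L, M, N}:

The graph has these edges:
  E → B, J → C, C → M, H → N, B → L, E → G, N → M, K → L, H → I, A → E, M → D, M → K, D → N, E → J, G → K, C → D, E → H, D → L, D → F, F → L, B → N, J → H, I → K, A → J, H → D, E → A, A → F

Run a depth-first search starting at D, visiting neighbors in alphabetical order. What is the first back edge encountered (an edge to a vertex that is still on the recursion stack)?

M→D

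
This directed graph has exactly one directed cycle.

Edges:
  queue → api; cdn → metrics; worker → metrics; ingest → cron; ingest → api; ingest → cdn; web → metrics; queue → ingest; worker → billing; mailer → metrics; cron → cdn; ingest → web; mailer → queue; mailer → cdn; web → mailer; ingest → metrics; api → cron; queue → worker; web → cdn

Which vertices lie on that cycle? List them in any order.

web, queue, ingest, mailer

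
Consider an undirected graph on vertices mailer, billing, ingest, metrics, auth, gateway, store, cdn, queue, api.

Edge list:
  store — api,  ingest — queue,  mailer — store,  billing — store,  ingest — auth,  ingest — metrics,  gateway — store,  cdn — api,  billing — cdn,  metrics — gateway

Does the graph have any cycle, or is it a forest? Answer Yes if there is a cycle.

Yes

DFS, tracking each vertex's parent; an edge to a visited non-parent vertex closes a cycle.
Start from cdn:
visit cdn (parent –)
  visit billing (parent cdn)
    visit store (parent billing)
      visit api (parent store)
        api–cdn: cdn visited and ≠ parent → cycle
Cycle: cdn – billing – store – api – cdn.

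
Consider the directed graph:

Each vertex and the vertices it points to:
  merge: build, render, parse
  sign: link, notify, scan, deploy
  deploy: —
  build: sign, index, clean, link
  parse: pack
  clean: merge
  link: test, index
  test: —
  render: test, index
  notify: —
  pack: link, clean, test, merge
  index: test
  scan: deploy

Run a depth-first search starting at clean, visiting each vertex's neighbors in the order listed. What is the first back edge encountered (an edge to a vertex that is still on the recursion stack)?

build->clean

DFS from clean (visiting each vertex's neighbors in the order listed); mark gray on enter, black on exit:
clean gray
  merge gray
    build gray
      sign gray
        link gray
          test gray
          test black
          index gray
            index→test: test black — skip
          index black
        link black
        notify gray
        notify black
        scan gray
          deploy gray
          deploy black
        scan black
        sign→deploy: deploy black — skip
      sign black
      build→index: index black — skip
      build→clean: clean is gray → back edge
First back edge: build → clean.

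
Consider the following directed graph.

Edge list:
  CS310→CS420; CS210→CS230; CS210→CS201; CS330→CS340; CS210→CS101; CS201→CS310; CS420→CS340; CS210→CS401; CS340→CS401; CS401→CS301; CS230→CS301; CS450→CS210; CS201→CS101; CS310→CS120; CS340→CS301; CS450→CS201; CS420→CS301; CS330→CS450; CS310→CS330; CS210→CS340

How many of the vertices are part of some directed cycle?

5

A vertex is on a directed cycle iff it belongs to a strongly connected component of size ≥ 2 (or has a self-loop).
The vertices on cycles are {CS201, CS210, CS310, CS330, CS450} — 5 in total.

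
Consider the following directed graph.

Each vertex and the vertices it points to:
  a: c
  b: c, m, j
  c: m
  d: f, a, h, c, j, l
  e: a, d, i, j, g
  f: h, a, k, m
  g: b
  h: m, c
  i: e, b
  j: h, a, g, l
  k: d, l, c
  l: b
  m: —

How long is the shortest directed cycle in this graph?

For each vertex v, BFS finds the shortest path from v back to v.
The shortest such closed walk is e → i → e, length 2.

2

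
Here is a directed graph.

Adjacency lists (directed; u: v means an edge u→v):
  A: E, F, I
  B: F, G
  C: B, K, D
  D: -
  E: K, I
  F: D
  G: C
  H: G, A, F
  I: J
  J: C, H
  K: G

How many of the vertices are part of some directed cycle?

9

A vertex is on a directed cycle iff it belongs to a strongly connected component of size ≥ 2 (or has a self-loop).
The vertices on cycles are {A, B, C, E, G, H, I, J, K} — 9 in total.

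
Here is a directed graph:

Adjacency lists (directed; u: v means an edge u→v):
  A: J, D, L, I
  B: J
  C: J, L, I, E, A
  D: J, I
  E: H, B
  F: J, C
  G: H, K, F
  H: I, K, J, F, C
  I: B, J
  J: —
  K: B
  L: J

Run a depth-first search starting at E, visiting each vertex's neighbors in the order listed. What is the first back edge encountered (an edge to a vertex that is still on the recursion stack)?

DFS from E (visiting each vertex's neighbors in the order listed); mark gray on enter, black on exit:
E gray
  H gray
    I gray
      B gray
        J gray
        J black
      B black
      I→J: J black — skip
    I black
    K gray
      K→B: B black — skip
    K black
    H→J: J black — skip
    F gray
      F→J: J black — skip
      C gray
        C→J: J black — skip
        L gray
          L→J: J black — skip
        L black
        C→I: I black — skip
        C→E: E is gray → back edge
First back edge: C → E.

C->E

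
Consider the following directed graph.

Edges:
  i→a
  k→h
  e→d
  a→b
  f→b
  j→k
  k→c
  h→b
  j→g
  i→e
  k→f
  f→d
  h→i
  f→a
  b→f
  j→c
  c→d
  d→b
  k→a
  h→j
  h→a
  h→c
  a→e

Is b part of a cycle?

b is on a cycle iff b can reach itself via ≥1 edge.
b → f → b — yes.

Yes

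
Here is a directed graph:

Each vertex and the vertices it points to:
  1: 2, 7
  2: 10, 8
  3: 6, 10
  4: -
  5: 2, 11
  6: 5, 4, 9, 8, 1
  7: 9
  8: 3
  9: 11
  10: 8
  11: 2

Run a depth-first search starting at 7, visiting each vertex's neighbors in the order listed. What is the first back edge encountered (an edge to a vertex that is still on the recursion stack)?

5->2

DFS from 7 (visiting each vertex's neighbors in the order listed); mark gray on enter, black on exit:
7 gray
  9 gray
    11 gray
      2 gray
        10 gray
          8 gray
            3 gray
              6 gray
                5 gray
                  5→2: 2 is gray → back edge
First back edge: 5 → 2.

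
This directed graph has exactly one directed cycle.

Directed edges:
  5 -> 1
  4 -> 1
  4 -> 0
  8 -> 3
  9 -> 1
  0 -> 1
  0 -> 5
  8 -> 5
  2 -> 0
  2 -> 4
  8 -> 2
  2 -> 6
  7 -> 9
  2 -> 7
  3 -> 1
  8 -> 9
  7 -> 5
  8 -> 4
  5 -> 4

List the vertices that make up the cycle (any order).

0, 4, 5

DFS with gray/black marking from 0:
0 gray
  1 gray
  1 black
  5 gray
    4 gray
      4→1: 1 black — skip
      4→0: 0 is gray → back edge
Back edge closes the cycle 0 → 5 → 4 → 0; its vertices are {0, 4, 5}.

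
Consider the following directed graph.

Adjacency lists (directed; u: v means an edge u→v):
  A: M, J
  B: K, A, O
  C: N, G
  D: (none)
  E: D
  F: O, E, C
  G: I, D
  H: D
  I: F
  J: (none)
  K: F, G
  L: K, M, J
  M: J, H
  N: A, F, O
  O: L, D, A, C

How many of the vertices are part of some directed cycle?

8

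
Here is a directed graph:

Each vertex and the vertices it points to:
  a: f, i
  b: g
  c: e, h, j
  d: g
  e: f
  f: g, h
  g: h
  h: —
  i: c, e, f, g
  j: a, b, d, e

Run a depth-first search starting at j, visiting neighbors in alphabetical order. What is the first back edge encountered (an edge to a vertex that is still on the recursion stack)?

c->j

DFS from j (visiting neighbors in alphabetical order); mark gray on enter, black on exit:
j gray
  a gray
    f gray
      g gray
        h gray
        h black
      g black
      f→h: h black — skip
    f black
    i gray
      c gray
        e gray
          e→f: f black — skip
        e black
        c→h: h black — skip
        c→j: j is gray → back edge
First back edge: c → j.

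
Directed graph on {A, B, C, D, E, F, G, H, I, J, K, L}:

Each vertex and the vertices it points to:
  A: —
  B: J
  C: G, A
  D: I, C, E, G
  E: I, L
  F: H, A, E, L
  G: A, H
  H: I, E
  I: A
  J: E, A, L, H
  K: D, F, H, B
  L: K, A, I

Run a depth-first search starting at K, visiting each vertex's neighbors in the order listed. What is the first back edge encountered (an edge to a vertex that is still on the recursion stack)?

DFS from K (visiting each vertex's neighbors in the order listed); mark gray on enter, black on exit:
K gray
  D gray
    I gray
      A gray
      A black
    I black
    C gray
      G gray
        G→A: A black — skip
        H gray
          H→I: I black — skip
          E gray
            E→I: I black — skip
            L gray
              L→K: K is gray → back edge
First back edge: L → K.

L->K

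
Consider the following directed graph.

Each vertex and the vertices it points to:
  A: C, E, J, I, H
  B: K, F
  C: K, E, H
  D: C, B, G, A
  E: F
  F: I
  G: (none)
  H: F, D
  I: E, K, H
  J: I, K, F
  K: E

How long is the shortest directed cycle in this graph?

3

For each vertex v, BFS finds the shortest path from v back to v.
The shortest such closed walk is D → C → H → D, length 3.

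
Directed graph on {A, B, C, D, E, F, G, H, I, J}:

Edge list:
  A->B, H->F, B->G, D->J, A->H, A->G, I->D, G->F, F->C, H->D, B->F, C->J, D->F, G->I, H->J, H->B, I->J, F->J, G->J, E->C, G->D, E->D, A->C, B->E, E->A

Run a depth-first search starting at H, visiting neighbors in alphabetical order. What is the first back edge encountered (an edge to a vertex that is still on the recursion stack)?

A→B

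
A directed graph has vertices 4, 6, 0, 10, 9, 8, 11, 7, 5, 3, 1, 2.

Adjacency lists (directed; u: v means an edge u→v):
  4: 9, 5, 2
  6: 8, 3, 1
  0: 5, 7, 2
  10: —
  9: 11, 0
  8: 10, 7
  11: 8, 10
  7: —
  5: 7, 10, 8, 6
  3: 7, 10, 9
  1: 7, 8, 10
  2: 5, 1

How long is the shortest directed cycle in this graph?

5

For each vertex v, BFS finds the shortest path from v back to v.
The shortest such closed walk is 9 → 0 → 5 → 6 → 3 → 9, length 5.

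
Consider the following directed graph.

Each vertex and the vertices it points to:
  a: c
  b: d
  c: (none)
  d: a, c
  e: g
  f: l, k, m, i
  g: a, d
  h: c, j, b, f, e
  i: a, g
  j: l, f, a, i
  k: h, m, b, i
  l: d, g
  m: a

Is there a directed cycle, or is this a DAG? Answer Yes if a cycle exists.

Yes

DFS with white/gray/black marking, starting from j:
j gray
  l gray
    d gray
      a gray
        c gray
        c black
      a black
      d→c: c black — skip
    d black
    g gray
      g→a: a black — skip
      g→d: d black — skip
    g black
  l black
  f gray
    f→l: l black — skip
    k gray
      h gray
        h→c: c black — skip
        h→j: j is gray → back edge
Back edge found, so a cycle exists: j → f → k → h → j.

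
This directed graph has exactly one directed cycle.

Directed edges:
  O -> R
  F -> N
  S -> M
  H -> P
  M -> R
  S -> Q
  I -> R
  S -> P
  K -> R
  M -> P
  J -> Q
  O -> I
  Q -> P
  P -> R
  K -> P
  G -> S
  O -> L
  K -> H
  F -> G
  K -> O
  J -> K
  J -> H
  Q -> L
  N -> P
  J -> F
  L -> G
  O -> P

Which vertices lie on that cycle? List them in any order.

DFS with gray/black marking from G:
G gray
  S gray
    P gray
      R gray
      R black
    P black
    Q gray
      Q→P: P black — skip
      L gray
        L→G: G is gray → back edge
Back edge closes the cycle G → S → Q → L → G; its vertices are {G, L, Q, S}.

G, L, Q, S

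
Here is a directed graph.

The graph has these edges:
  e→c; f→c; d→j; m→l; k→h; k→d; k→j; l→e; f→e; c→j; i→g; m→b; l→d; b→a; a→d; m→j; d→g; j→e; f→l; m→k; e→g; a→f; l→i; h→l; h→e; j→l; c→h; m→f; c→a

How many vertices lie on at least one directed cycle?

A vertex is on a directed cycle iff it belongs to a strongly connected component of size ≥ 2 (or has a self-loop).
The vertices on cycles are {a, c, d, e, f, h, j, l} — 8 in total.

8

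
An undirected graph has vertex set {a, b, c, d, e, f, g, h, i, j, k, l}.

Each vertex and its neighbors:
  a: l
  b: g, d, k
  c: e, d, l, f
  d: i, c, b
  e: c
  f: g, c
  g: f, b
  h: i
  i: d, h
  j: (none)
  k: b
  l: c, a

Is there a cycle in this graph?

Yes

DFS, tracking each vertex's parent; an edge to a visited non-parent vertex closes a cycle.
Start from f:
visit f (parent –)
  visit g (parent f)
    g–f: parent, skip
    visit b (parent g)
      b–g: parent, skip
      visit d (parent b)
        visit i (parent d)
          i–d: parent, skip
          visit h (parent i)
            h–i: parent, skip
        visit c (parent d)
          visit e (parent c)
            e–c: parent, skip
          c–d: parent, skip
          visit l (parent c)
            l–c: parent, skip
            visit a (parent l)
              a–l: parent, skip
          c–f: f visited and ≠ parent → cycle
Cycle: f – g – b – d – c – f.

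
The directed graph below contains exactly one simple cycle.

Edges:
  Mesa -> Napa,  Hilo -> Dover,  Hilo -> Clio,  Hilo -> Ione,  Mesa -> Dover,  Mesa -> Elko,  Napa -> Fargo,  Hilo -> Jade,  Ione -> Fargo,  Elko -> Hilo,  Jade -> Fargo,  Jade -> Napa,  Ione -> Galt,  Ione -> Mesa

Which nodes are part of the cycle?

DFS with gray/black marking from Hilo:
Hilo gray
  Clio gray
  Clio black
  Ione gray
    Mesa gray
      Elko gray
        Elko→Hilo: Hilo is gray → back edge
Back edge closes the cycle Hilo → Ione → Mesa → Elko → Hilo; its vertices are {Elko, Hilo, Ione, Mesa}.

Elko, Hilo, Ione, Mesa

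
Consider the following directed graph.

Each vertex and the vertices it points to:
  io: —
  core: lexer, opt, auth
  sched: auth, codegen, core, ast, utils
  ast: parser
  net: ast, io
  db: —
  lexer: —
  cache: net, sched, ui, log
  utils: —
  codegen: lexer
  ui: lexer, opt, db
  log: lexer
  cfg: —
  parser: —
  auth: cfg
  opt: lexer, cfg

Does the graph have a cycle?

No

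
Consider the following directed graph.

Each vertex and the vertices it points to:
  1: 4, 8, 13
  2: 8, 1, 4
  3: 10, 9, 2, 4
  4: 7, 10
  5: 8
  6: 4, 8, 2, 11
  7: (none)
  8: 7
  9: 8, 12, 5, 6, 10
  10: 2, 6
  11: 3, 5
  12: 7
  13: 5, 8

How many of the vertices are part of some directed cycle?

8

A vertex is on a directed cycle iff it belongs to a strongly connected component of size ≥ 2 (or has a self-loop).
The vertices on cycles are {1, 2, 3, 4, 6, 9, 10, 11} — 8 in total.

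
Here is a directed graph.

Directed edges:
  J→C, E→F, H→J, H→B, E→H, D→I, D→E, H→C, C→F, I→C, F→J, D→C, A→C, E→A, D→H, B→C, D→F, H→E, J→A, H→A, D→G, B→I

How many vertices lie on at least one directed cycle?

6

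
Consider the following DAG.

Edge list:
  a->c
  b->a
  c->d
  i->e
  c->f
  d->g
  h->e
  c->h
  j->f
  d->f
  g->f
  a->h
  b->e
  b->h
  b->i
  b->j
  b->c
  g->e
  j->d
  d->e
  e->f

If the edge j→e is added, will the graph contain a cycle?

Adding j→e creates a cycle iff e can already reach j.
Explore from e: no path reaches j. The graph stays acyclic.

No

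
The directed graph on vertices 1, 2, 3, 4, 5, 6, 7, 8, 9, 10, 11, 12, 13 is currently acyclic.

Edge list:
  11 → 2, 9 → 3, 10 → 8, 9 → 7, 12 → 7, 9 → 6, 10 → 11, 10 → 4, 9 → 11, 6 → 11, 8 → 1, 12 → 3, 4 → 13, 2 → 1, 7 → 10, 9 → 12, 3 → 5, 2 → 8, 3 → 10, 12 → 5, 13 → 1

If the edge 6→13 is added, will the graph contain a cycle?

No

Adding 6→13 creates a cycle iff 13 can already reach 6.
Explore from 13: no path reaches 6. The graph stays acyclic.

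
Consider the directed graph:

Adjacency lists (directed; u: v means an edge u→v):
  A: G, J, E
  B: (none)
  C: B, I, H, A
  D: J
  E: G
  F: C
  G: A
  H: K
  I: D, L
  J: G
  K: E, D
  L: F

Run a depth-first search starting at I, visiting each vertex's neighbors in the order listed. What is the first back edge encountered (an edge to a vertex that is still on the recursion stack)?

A→G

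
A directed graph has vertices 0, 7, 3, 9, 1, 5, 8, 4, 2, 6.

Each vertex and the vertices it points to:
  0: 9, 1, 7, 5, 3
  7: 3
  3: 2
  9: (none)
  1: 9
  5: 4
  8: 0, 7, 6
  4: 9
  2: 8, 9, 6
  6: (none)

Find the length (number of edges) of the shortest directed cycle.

4

For each vertex v, BFS finds the shortest path from v back to v.
The shortest such closed walk is 0 → 3 → 2 → 8 → 0, length 4.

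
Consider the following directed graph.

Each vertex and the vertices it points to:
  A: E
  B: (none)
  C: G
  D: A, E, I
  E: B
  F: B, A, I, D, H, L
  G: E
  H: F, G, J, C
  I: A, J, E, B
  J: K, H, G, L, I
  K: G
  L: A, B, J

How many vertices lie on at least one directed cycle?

6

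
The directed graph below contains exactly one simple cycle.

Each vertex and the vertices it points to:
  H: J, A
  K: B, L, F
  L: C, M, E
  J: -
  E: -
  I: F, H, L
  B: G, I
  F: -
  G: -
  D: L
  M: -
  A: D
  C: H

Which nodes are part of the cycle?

DFS with gray/black marking from L:
L gray
  C gray
    H gray
      J gray
      J black
      A gray
        D gray
          D→L: L is gray → back edge
Back edge closes the cycle L → C → H → A → D → L; its vertices are {A, C, D, H, L}.

A, C, D, H, L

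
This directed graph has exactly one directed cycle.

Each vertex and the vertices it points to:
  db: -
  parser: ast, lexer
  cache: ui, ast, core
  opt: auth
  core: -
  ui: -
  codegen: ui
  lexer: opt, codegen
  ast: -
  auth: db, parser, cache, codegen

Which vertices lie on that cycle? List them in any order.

opt, auth, lexer, parser

DFS with gray/black marking from auth:
auth gray
  db gray
  db black
  parser gray
    ast gray
    ast black
    lexer gray
      opt gray
        opt→auth: auth is gray → back edge
Back edge closes the cycle auth → parser → lexer → opt → auth; its vertices are {opt, auth, lexer, parser}.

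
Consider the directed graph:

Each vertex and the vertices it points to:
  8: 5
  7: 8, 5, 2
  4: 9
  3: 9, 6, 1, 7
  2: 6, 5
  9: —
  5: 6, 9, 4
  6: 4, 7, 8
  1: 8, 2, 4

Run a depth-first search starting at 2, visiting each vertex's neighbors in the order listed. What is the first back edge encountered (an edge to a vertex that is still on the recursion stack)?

5->6

DFS from 2 (visiting each vertex's neighbors in the order listed); mark gray on enter, black on exit:
2 gray
  6 gray
    4 gray
      9 gray
      9 black
    4 black
    7 gray
      8 gray
        5 gray
          5→6: 6 is gray → back edge
First back edge: 5 → 6.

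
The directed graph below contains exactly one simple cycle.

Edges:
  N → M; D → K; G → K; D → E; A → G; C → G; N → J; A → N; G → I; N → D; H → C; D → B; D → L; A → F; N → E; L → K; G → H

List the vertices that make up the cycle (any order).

DFS with gray/black marking from G:
G gray
  K gray
  K black
  H gray
    C gray
      C→G: G is gray → back edge
Back edge closes the cycle G → H → C → G; its vertices are {C, G, H}.

C, G, H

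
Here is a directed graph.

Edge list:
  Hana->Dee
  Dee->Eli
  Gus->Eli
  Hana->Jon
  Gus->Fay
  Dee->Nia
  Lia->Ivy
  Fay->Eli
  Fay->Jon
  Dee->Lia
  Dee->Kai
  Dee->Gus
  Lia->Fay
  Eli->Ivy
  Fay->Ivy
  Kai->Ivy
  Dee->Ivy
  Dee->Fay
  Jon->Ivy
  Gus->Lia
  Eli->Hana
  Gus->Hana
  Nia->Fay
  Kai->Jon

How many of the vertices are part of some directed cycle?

A vertex is on a directed cycle iff it belongs to a strongly connected component of size ≥ 2 (or has a self-loop).
The vertices on cycles are {Dee, Eli, Fay, Gus, Lia, Nia, Hana} — 7 in total.

7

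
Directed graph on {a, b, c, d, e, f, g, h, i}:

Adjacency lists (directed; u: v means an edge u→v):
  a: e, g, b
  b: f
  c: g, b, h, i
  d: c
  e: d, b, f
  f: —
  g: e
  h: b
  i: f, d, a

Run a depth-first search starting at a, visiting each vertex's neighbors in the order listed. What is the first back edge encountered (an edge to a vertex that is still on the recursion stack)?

DFS from a (visiting each vertex's neighbors in the order listed); mark gray on enter, black on exit:
a gray
  e gray
    d gray
      c gray
        g gray
          g→e: e is gray → back edge
First back edge: g → e.

g->e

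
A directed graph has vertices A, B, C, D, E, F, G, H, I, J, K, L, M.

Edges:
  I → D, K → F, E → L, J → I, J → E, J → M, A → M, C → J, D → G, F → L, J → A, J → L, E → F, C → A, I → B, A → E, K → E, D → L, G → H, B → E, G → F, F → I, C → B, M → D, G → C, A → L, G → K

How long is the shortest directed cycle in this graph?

4

For each vertex v, BFS finds the shortest path from v back to v.
The shortest such closed walk is G → F → I → D → G, length 4.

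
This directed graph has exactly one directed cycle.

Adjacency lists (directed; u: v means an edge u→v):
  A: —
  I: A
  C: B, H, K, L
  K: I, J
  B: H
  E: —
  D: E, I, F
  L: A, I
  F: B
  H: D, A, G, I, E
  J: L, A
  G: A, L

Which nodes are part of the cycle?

B, D, F, H

DFS with gray/black marking from H:
H gray
  D gray
    E gray
    E black
    I gray
      A gray
      A black
    I black
    F gray
      B gray
        B→H: H is gray → back edge
Back edge closes the cycle H → D → F → B → H; its vertices are {B, D, F, H}.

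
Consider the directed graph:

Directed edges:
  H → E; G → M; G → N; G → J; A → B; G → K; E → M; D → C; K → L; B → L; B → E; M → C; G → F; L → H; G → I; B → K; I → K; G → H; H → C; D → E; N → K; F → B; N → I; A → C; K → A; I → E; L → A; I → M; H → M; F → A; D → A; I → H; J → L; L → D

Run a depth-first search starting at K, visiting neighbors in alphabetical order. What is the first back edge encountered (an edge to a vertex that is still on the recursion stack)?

B→K

DFS from K (visiting neighbors in alphabetical order); mark gray on enter, black on exit:
K gray
  A gray
    B gray
      E gray
        M gray
          C gray
          C black
        M black
      E black
      B→K: K is gray → back edge
First back edge: B → K.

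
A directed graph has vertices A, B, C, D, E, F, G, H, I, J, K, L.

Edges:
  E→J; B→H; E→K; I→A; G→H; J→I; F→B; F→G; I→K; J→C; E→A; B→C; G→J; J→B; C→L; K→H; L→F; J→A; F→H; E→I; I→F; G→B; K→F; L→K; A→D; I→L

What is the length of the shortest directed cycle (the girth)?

4

For each vertex v, BFS finds the shortest path from v back to v.
The shortest such closed walk is J → I → F → G → J, length 4.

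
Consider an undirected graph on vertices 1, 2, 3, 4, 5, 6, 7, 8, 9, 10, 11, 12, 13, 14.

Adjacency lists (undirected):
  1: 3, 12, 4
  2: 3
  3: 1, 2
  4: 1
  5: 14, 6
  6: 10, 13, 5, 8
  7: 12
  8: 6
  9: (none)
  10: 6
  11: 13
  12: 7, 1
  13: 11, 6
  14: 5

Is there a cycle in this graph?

DFS, tracking each vertex's parent; an edge to a visited non-parent vertex closes a cycle.
Start from 4:
visit 4 (parent –)
  visit 1 (parent 4)
    visit 3 (parent 1)
      3–1: parent, skip
      visit 2 (parent 3)
        2–3: parent, skip
    visit 12 (parent 1)
      visit 7 (parent 12)
        7–12: parent, skip
      12–1: parent, skip
    1–4: parent, skip
visit 5 (parent –)
  visit 14 (parent 5)
    14–5: parent, skip
  visit 6 (parent 5)
    visit 10 (parent 6)
      10–6: parent, skip
    visit 13 (parent 6)
      visit 11 (parent 13)
        11–13: parent, skip
      13–6: parent, skip
    6–5: parent, skip
    visit 8 (parent 6)
      8–6: parent, skip
visit 9 (parent –)
No non-parent visited neighbor found — the graph is a forest.

No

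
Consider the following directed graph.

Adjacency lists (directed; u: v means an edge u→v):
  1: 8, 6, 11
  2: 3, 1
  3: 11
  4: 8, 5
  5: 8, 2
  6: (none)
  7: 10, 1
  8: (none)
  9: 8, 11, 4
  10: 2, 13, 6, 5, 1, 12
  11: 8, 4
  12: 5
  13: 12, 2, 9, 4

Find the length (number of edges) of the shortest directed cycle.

5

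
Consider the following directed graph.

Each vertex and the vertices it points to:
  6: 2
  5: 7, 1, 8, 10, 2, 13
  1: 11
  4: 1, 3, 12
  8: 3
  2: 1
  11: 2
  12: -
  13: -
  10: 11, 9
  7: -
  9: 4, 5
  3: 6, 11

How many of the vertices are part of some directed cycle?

A vertex is on a directed cycle iff it belongs to a strongly connected component of size ≥ 2 (or has a self-loop).
The vertices on cycles are {1, 2, 5, 9, 10, 11} — 6 in total.

6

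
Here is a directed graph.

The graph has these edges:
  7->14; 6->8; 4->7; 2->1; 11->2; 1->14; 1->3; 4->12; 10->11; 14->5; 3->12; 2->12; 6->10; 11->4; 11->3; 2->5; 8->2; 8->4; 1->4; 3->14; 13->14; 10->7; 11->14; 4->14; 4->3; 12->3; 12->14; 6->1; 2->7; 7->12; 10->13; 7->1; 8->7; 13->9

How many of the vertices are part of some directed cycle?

A vertex is on a directed cycle iff it belongs to a strongly connected component of size ≥ 2 (or has a self-loop).
The vertices on cycles are {1, 3, 4, 7, 12} — 5 in total.

5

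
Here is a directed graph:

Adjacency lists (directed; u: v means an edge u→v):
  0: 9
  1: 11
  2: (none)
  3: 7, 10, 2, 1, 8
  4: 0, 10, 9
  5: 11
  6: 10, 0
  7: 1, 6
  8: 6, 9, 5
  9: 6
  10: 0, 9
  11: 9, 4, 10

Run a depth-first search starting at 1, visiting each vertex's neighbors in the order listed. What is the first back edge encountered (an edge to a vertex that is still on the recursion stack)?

DFS from 1 (visiting each vertex's neighbors in the order listed); mark gray on enter, black on exit:
1 gray
  11 gray
    9 gray
      6 gray
        10 gray
          0 gray
            0→9: 9 is gray → back edge
First back edge: 0 → 9.

0→9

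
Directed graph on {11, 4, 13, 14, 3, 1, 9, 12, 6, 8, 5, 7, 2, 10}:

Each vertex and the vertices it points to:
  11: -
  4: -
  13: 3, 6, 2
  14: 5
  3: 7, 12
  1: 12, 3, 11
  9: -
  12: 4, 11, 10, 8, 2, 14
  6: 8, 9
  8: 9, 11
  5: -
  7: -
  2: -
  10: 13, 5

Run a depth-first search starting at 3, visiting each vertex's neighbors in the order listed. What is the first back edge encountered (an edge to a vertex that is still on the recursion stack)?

13→3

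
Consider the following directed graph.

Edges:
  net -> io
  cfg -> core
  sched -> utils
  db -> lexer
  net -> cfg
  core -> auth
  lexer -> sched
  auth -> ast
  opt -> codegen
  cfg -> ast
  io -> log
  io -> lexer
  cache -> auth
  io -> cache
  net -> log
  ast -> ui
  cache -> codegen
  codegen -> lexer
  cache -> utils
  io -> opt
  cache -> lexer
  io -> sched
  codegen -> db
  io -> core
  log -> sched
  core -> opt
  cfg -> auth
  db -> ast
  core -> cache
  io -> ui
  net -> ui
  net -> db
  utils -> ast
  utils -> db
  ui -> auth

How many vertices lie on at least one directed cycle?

A vertex is on a directed cycle iff it belongs to a strongly connected component of size ≥ 2 (or has a self-loop).
The vertices on cycles are {db, ui, ast, auth, lexer, sched, utils} — 7 in total.

7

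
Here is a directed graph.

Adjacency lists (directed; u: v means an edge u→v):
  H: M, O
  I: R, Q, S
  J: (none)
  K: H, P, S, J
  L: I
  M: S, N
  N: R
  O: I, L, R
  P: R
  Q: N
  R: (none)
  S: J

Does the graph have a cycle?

DFS with white/gray/black marking, starting from S:
S gray
  J gray
  J black
S black
H gray
  M gray
    M→S: S black — skip
    N gray
      R gray
      R black
    N black
  M black
  O gray
    I gray
      I→R: R black — skip
      Q gray
        Q→N: N black — skip
      Q black
      I→S: S black — skip
    I black
    L gray
      L→I: I black — skip
    L black
    O→R: R black — skip
  O black
H black
K gray
  K→H: H black — skip
  P gray
    P→R: R black — skip
  P black
  K→S: S black — skip
  K→J: J black — skip
K black
Every edge goes to a white or black vertex — no back edge, so the graph is acyclic.

No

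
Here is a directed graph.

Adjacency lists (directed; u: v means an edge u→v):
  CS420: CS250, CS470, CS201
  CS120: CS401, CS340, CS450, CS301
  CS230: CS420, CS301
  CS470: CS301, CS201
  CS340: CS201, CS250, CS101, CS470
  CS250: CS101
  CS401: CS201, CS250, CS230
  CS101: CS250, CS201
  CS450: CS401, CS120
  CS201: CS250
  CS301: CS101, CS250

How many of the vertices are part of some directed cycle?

5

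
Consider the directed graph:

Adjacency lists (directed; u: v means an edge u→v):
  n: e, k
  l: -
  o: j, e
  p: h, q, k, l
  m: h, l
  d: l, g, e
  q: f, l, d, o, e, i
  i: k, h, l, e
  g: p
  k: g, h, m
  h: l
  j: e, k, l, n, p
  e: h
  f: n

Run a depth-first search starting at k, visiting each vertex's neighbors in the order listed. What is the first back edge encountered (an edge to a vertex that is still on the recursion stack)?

n→k

DFS from k (visiting each vertex's neighbors in the order listed); mark gray on enter, black on exit:
k gray
  g gray
    p gray
      h gray
        l gray
        l black
      h black
      q gray
        f gray
          n gray
            e gray
              e→h: h black — skip
            e black
            n→k: k is gray → back edge
First back edge: n → k.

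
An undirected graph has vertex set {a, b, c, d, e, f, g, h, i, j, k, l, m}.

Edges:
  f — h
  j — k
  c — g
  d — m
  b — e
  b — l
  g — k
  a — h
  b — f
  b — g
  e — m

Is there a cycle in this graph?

No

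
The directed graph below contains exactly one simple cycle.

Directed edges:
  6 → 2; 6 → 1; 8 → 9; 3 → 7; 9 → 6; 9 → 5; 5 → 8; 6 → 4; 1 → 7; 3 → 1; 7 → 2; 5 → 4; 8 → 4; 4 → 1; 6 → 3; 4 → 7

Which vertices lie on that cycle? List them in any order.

5, 8, 9

DFS with gray/black marking from 8:
8 gray
  4 gray
    1 gray
      7 gray
        2 gray
        2 black
      7 black
    1 black
    4→7: 7 black — skip
  4 black
  9 gray
    6 gray
      6→2: 2 black — skip
      3 gray
        3→1: 1 black — skip
        3→7: 7 black — skip
      3 black
      6→1: 1 black — skip
      6→4: 4 black — skip
    6 black
    5 gray
      5→8: 8 is gray → back edge
Back edge closes the cycle 8 → 9 → 5 → 8; its vertices are {5, 8, 9}.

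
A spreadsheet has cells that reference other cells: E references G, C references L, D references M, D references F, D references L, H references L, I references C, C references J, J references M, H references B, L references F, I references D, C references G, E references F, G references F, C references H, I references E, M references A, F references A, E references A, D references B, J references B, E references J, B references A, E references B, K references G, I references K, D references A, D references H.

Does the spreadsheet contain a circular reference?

DFS with white/gray/black marking, starting from B:
B gray
  A gray
  A black
B black
C gray
  L gray
    F gray
      F→A: A black — skip
    F black
  L black
  G gray
    G→F: F black — skip
  G black
  H gray
    H→L: L black — skip
    H→B: B black — skip
  H black
  J gray
    J→B: B black — skip
    M gray
      M→A: A black — skip
    M black
  J black
C black
D gray
  D→B: B black — skip
  D→M: M black — skip
  D→L: L black — skip
  D→H: H black — skip
  D→F: F black — skip
  D→A: A black — skip
D black
E gray
  E→G: G black — skip
  E→J: J black — skip
  E→F: F black — skip
  E→A: A black — skip
  E→B: B black — skip
E black
I gray
  I→D: D black — skip
  I→C: C black — skip
  K gray
    K→G: G black — skip
  K black
  I→E: E black — skip
I black
Every edge goes to a white or black vertex — no back edge, so the graph is acyclic.

No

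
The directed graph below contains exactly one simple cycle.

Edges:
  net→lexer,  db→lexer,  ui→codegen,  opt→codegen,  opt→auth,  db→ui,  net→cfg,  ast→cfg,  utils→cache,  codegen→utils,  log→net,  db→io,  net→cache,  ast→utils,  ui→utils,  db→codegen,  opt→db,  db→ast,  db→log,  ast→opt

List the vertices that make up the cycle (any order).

db, ast, opt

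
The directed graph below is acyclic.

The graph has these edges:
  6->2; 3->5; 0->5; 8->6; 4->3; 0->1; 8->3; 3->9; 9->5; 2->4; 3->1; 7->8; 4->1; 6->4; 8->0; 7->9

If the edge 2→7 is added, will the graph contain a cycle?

Yes

Adding 2→7 creates a cycle iff 7 can already reach 2.
Path from 7: 7 → 8 → 6 → 2.
So 7 → … → 2 → 7 is a cycle.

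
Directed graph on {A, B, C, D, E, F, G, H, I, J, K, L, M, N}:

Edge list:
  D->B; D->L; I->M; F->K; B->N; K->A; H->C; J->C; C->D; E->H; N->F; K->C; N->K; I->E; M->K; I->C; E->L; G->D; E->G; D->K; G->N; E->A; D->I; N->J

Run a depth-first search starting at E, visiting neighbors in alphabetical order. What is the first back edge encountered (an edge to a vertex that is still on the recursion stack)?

C->D

DFS from E (visiting neighbors in alphabetical order); mark gray on enter, black on exit:
E gray
  A gray
  A black
  G gray
    D gray
      B gray
        N gray
          F gray
            K gray
              K→A: A black — skip
              C gray
                C→D: D is gray → back edge
First back edge: C → D.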